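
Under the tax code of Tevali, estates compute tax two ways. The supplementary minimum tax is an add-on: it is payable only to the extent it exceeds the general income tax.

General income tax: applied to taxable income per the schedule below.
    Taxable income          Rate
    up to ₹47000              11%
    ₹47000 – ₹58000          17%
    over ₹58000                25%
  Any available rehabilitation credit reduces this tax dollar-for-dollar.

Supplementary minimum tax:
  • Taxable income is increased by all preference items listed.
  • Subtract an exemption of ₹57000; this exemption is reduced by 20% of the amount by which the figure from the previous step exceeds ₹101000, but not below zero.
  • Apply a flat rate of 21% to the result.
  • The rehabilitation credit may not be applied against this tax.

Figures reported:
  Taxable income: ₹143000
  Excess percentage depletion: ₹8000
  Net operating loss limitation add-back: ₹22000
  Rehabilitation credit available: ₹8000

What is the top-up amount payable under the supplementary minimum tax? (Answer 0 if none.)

Supplementary minimum tax:
  Adjusted income: ₹143000 + ₹8000 + ₹22000 = ₹173000
  Exemption: ₹57000 − 20% × (₹173000 − ₹101000) = ₹57000 − ₹14400 = ₹42600
  Base: ₹173000 − ₹42600 = ₹130400
  ₹130400 × 21% = ₹27384

General income tax:
  ₹47000 × 11% = ₹5170
  ₹11000 × 17% = ₹1870
  ₹85000 × 25% = ₹21250
  → ₹28290
  Less rehabilitation credit ₹8000 → ₹20290

Excess of supplementary minimum tax over general income tax: ₹27384 − ₹20290 = ₹7094.

₹7094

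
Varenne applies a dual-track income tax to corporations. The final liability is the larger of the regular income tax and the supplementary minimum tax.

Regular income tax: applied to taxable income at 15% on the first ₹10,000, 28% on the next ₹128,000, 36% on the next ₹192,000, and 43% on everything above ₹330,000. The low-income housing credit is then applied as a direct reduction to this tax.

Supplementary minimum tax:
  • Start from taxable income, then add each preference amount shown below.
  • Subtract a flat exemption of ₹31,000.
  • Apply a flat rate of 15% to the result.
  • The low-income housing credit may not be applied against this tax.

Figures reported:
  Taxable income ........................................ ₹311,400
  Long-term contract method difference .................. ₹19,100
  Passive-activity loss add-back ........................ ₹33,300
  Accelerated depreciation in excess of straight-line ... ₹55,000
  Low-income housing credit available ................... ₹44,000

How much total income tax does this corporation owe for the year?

₹58,170

Regular income tax:
  ₹10,000 × 15% = ₹1,500
  ₹128,000 × 28% = ₹35,840
  ₹173,400 × 36% = ₹62,424
  → ₹99,764
  Less low-income housing credit ₹44,000 → ₹55,764

Supplementary minimum tax:
  Adjusted income: ₹311,400 + ₹19,100 + ₹33,300 + ₹55,000 = ₹418,800
  Less exemption ₹31,000 → base ₹387,800
  ₹387,800 × 15% = ₹58,170

₹58,170 > ₹55,764, so the supplementary minimum tax is the binding amount.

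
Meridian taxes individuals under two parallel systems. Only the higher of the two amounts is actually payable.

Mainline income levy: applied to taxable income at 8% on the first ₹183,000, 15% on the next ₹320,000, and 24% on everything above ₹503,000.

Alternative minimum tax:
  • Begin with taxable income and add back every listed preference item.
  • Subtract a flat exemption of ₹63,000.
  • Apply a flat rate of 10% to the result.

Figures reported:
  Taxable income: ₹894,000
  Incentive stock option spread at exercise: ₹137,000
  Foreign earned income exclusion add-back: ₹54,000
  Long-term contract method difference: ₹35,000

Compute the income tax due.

₹156,480

Alternative minimum tax:
  Adjusted income: ₹894,000 + ₹137,000 + ₹54,000 + ₹35,000 = ₹1,120,000
  Less exemption ₹63,000 → base ₹1,057,000
  ₹1,057,000 × 10% = ₹105,700

Mainline income levy:
  ₹183,000 × 8% = ₹14,640
  ₹320,000 × 15% = ₹48,000
  ₹391,000 × 24% = ₹93,840
  → ₹156,480

₹156,480 > ₹105,700, so the mainline income levy governs.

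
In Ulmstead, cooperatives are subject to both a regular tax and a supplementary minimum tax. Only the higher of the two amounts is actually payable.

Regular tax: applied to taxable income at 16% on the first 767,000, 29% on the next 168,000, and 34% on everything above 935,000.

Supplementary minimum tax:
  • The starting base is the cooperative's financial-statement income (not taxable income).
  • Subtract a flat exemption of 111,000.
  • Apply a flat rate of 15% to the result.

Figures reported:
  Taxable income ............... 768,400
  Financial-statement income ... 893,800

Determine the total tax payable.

123,126

Supplementary minimum tax:
  Base (financial-statement income): 893,800
  Less exemption 111,000 → base 782,800
  782,800 × 15% = 117,420

Regular tax:
  767,000 × 16% = 122,720
  1,400 × 29% = 406
  → 123,126

123,126 > 117,420, so the regular tax governs.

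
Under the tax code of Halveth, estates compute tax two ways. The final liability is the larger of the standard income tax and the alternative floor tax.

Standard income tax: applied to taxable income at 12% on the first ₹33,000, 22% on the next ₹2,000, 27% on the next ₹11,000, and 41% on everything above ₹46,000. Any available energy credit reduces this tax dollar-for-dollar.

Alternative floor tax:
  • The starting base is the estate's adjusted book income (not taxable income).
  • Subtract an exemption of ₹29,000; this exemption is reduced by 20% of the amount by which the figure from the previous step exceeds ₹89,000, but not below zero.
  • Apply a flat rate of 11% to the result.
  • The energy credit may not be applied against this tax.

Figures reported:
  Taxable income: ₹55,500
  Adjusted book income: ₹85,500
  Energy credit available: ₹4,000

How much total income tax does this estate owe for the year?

Standard income tax:
  ₹33,000 × 12% = ₹3,960
  ₹2,000 × 22% = ₹440
  ₹11,000 × 27% = ₹2,970
  ₹9,500 × 41% = ₹3,895
  → ₹11,265
  Less energy credit ₹4,000 → ₹7,265

Alternative floor tax:
  Base (adjusted book income): ₹85,500
  Exemption: ₹85,500 ≤ ₹89,000, so full ₹29,000 applies
  Base: ₹85,500 − ₹29,000 = ₹56,500
  ₹56,500 × 11% = ₹6,215

₹7,265 > ₹6,215, so the standard income tax governs.

₹7,265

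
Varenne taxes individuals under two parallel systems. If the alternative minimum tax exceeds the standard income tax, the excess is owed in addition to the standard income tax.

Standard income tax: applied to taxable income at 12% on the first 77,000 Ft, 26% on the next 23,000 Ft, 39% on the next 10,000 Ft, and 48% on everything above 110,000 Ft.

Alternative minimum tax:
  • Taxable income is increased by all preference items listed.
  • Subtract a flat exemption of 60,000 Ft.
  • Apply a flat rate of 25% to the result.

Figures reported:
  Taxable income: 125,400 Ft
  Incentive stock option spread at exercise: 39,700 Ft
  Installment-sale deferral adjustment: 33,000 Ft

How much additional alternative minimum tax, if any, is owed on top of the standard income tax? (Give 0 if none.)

8,013 Ft

Standard income tax:
  77,000 Ft × 12% = 9,240 Ft
  23,000 Ft × 26% = 5,980 Ft
  10,000 Ft × 39% = 3,900 Ft
  15,400 Ft × 48% = 7,392 Ft
  → 26,512 Ft

Alternative minimum tax:
  Adjusted income: 125,400 Ft + 39,700 Ft + 33,000 Ft = 198,100 Ft
  Less exemption 60,000 Ft → base 138,100 Ft
  138,100 Ft × 25% = 34,525 Ft

Excess of alternative minimum tax over standard income tax: 34,525 Ft − 26,512 Ft = 8,013 Ft.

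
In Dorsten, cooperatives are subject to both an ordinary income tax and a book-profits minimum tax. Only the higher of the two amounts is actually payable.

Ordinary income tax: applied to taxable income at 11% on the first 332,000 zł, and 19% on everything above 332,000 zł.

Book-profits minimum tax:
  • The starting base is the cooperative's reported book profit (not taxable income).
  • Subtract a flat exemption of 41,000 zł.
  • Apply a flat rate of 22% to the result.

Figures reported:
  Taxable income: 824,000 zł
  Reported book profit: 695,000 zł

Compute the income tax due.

Book-profits minimum tax:
  Base (reported book profit): 695,000 zł
  Less exemption 41,000 zł → base 654,000 zł
  654,000 zł × 22% = 143,880 zł

Ordinary income tax:
  332,000 zł × 11% = 36,520 zł
  492,000 zł × 19% = 93,480 zł
  → 130,000 zł

143,880 zł > 130,000 zł, so the book-profits minimum tax is the binding amount.

143,880 zł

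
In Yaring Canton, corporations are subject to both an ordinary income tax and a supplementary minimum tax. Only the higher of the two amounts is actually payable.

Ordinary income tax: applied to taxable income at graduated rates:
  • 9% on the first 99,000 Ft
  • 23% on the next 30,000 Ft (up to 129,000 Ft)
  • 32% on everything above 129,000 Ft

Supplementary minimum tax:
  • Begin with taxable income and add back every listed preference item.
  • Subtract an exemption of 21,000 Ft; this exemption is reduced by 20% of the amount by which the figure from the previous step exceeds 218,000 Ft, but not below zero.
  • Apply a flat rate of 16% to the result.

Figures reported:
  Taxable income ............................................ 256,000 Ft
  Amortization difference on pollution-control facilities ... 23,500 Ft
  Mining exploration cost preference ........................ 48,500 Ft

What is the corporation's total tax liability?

56,450 Ft

Ordinary income tax:
  99,000 Ft × 9% = 8,910 Ft
  30,000 Ft × 23% = 6,900 Ft
  127,000 Ft × 32% = 40,640 Ft
  → 56,450 Ft

Supplementary minimum tax:
  Adjusted income: 256,000 Ft + 23,500 Ft + 48,500 Ft = 328,000 Ft
  Exemption: 20% × (328,000 Ft − 218,000 Ft) = 22,000 Ft ≥ 21,000 Ft, so the exemption is fully phased out
  Base: 328,000 Ft − 0 Ft = 328,000 Ft
  328,000 Ft × 16% = 52,480 Ft

56,450 Ft > 52,480 Ft, so the ordinary income tax governs.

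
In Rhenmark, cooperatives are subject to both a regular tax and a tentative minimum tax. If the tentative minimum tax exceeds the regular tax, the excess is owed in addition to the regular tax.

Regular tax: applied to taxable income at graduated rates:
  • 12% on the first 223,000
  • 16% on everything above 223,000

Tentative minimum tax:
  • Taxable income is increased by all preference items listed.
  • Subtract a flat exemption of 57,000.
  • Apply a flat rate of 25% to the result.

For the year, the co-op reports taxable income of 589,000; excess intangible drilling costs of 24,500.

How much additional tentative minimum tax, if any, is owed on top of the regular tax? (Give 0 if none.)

Regular tax:
  223,000 × 12% = 26,760
  366,000 × 16% = 58,560
  → 85,320

Tentative minimum tax:
  Adjusted income: 589,000 + 24,500 = 613,500
  Less exemption 57,000 → base 556,500
  556,500 × 25% = 139,125

Excess of tentative minimum tax over regular tax: 139,125 − 85,320 = 53,805.

53,805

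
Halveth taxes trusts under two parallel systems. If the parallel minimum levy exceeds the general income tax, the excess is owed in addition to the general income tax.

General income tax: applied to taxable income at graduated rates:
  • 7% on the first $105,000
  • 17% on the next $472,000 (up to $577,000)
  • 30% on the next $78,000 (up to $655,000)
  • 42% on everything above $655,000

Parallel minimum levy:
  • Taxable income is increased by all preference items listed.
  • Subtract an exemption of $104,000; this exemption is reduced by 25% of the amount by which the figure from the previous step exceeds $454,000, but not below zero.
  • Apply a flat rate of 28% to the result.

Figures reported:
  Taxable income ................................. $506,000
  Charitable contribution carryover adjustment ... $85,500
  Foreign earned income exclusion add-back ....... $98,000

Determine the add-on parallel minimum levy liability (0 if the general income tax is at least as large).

Parallel minimum levy:
  Adjusted income: $506,000 + $85,500 + $98,000 = $689,500
  Exemption: $104,000 − 25% × ($689,500 − $454,000) = $104,000 − $58,875 = $45,125
  Base: $689,500 − $45,125 = $644,375
  $644,375 × 28% = $180,425

General income tax:
  $105,000 × 7% = $7,350
  $401,000 × 17% = $68,170
  → $75,520

Excess of parallel minimum levy over general income tax: $180,425 − $75,520 = $104,905.

$104,905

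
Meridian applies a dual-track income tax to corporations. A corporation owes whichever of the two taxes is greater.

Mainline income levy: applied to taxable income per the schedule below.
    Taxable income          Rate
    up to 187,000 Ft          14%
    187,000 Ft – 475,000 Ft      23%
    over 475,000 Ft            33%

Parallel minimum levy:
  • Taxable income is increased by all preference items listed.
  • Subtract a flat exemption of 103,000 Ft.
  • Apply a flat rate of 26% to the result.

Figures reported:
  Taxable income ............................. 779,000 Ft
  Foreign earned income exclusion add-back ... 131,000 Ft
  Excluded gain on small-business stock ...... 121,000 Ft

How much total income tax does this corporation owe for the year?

241,280 Ft

Mainline income levy:
  187,000 Ft × 14% = 26,180 Ft
  288,000 Ft × 23% = 66,240 Ft
  304,000 Ft × 33% = 100,320 Ft
  → 192,740 Ft

Parallel minimum levy:
  Adjusted income: 779,000 Ft + 131,000 Ft + 121,000 Ft = 1,031,000 Ft
  Less exemption 103,000 Ft → base 928,000 Ft
  928,000 Ft × 26% = 241,280 Ft

241,280 Ft > 192,740 Ft, so the parallel minimum levy is the binding amount.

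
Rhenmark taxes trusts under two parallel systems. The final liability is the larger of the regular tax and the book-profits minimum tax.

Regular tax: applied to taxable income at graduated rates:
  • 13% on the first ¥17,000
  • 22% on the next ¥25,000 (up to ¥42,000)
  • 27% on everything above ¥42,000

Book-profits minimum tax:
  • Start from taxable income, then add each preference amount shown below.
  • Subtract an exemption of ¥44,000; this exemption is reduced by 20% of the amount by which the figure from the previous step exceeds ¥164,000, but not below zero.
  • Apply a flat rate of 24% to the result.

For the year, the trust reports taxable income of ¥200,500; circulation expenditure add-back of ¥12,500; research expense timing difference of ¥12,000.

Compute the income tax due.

¥50,505

Book-profits minimum tax:
  Adjusted income: ¥200,500 + ¥12,500 + ¥12,000 = ¥225,000
  Exemption: ¥44,000 − 20% × (¥225,000 − ¥164,000) = ¥44,000 − ¥12,200 = ¥31,800
  Base: ¥225,000 − ¥31,800 = ¥193,200
  ¥193,200 × 24% = ¥46,368

Regular tax:
  ¥17,000 × 13% = ¥2,210
  ¥25,000 × 22% = ¥5,500
  ¥158,500 × 27% = ¥42,795
  → ¥50,505

¥50,505 > ¥46,368, so the regular tax governs.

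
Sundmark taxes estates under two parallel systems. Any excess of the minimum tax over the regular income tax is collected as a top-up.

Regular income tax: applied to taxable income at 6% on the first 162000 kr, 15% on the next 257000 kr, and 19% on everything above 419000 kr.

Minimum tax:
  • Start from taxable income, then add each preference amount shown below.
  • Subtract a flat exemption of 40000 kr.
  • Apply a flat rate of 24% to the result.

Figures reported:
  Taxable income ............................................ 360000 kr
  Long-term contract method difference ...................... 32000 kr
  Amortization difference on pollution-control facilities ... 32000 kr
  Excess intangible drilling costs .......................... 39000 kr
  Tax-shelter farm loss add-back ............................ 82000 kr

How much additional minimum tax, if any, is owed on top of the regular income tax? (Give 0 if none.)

81780 kr

Regular income tax:
  162000 kr × 6% = 9720 kr
  198000 kr × 15% = 29700 kr
  → 39420 kr

Minimum tax:
  Adjusted income: 360000 kr + 32000 kr + 32000 kr + 39000 kr + 82000 kr = 545000 kr
  Less exemption 40000 kr → base 505000 kr
  505000 kr × 24% = 121200 kr

Excess of minimum tax over regular income tax: 121200 kr − 39420 kr = 81780 kr.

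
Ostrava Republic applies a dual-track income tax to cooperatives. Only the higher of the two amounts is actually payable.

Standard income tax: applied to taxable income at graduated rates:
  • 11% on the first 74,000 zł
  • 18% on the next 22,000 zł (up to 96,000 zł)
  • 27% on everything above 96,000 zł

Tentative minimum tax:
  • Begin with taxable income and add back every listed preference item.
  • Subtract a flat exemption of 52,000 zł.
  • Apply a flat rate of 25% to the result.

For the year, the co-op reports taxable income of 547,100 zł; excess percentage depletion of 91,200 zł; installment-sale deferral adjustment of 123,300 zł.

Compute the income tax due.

Standard income tax:
  74,000 zł × 11% = 8,140 zł
  22,000 zł × 18% = 3,960 zł
  451,100 zł × 27% = 121,797 zł
  → 133,897 zł

Tentative minimum tax:
  Adjusted income: 547,100 zł + 91,200 zł + 123,300 zł = 761,600 zł
  Less exemption 52,000 zł → base 709,600 zł
  709,600 zł × 25% = 177,400 zł

177,400 zł > 133,897 zł, so the tentative minimum tax is the binding amount.

177,400 zł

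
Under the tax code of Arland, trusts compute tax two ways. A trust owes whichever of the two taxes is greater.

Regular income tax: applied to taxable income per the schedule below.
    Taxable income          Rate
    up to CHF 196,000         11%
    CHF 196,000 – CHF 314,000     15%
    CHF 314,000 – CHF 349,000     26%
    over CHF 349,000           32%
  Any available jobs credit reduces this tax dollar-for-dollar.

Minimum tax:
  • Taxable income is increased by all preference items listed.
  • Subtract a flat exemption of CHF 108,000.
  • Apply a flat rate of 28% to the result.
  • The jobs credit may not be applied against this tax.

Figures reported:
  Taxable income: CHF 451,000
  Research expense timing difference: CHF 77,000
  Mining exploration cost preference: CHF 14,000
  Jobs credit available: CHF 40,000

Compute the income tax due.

Minimum tax:
  Adjusted income: CHF 451,000 + CHF 77,000 + CHF 14,000 = CHF 542,000
  Less exemption CHF 108,000 → base CHF 434,000
  CHF 434,000 × 28% = CHF 121,520

Regular income tax:
  CHF 196,000 × 11% = CHF 21,560
  CHF 118,000 × 15% = CHF 17,700
  CHF 35,000 × 26% = CHF 9,100
  CHF 102,000 × 32% = CHF 32,640
  → CHF 81,000
  Less jobs credit CHF 40,000 → CHF 41,000

CHF 121,520 > CHF 41,000, so the minimum tax is the binding amount.

CHF 121,520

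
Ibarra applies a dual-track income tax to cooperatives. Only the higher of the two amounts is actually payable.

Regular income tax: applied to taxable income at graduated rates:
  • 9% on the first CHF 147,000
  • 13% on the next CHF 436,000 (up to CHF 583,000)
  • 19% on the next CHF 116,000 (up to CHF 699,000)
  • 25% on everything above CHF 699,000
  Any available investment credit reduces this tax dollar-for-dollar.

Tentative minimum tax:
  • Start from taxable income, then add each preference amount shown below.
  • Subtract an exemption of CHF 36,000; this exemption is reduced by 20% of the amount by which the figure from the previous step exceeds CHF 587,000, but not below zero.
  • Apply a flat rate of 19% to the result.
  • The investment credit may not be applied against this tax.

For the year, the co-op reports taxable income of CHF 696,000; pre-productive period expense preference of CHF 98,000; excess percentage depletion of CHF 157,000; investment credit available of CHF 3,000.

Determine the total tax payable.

CHF 180,690

Regular income tax:
  CHF 147,000 × 9% = CHF 13,230
  CHF 436,000 × 13% = CHF 56,680
  CHF 113,000 × 19% = CHF 21,470
  → CHF 91,380
  Less investment credit CHF 3,000 → CHF 88,380

Tentative minimum tax:
  Adjusted income: CHF 696,000 + CHF 98,000 + CHF 157,000 = CHF 951,000
  Exemption: 20% × (CHF 951,000 − CHF 587,000) = CHF 72,800 ≥ CHF 36,000, so the exemption is fully phased out
  Base: CHF 951,000 − CHF 0 = CHF 951,000
  CHF 951,000 × 19% = CHF 180,690

CHF 180,690 > CHF 88,380, so the tentative minimum tax is the binding amount.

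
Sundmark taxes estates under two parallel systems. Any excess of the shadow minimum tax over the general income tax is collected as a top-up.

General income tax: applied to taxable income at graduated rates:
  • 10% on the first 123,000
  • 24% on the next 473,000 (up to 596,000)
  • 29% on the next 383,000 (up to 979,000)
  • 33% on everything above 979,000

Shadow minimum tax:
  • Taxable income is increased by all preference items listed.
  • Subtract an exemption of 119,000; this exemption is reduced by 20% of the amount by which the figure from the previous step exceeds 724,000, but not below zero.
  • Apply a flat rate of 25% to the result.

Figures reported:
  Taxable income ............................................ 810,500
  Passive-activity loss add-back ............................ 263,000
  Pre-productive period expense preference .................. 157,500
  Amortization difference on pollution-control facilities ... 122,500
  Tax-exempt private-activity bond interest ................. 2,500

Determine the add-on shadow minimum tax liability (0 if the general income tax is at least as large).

General income tax:
  123,000 × 10% = 12,300
  473,000 × 24% = 113,520
  214,500 × 29% = 62,205
  → 188,025

Shadow minimum tax:
  Adjusted income: 810,500 + 263,000 + 157,500 + 122,500 + 2,500 = 1,356,000
  Exemption: 20% × (1,356,000 − 724,000) = 126,400 ≥ 119,000, so the exemption is fully phased out
  Base: 1,356,000 − 0 = 1,356,000
  1,356,000 × 25% = 339,000

Excess of shadow minimum tax over general income tax: 339,000 − 188,025 = 150,975.

150,975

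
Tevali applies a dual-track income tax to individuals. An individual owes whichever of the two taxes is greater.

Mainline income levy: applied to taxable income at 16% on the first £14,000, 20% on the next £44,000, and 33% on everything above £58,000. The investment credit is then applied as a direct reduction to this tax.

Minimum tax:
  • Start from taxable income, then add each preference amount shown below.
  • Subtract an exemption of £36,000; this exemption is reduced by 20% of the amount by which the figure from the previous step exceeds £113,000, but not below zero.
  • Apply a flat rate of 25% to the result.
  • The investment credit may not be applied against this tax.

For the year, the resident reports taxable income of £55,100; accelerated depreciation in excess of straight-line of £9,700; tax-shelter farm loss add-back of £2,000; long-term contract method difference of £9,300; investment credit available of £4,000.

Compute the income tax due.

£10,025

Mainline income levy:
  £14,000 × 16% = £2,240
  £41,100 × 20% = £8,220
  → £10,460
  Less investment credit £4,000 → £6,460

Minimum tax:
  Adjusted income: £55,100 + £9,700 + £2,000 + £9,300 = £76,100
  Exemption: £76,100 ≤ £113,000, so full £36,000 applies
  Base: £76,100 − £36,000 = £40,100
  £40,100 × 25% = £10,025

£10,025 > £6,460, so the minimum tax is the binding amount.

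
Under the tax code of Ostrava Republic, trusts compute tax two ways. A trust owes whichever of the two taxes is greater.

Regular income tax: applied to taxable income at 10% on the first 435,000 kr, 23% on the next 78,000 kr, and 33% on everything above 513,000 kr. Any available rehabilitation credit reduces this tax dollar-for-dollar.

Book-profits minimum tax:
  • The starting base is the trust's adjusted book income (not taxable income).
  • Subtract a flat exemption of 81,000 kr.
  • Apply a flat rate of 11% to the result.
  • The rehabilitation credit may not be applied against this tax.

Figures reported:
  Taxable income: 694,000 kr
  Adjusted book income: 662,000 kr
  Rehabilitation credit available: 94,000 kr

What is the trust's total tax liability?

63,910 kr

Book-profits minimum tax:
  Base (adjusted book income): 662,000 kr
  Less exemption 81,000 kr → base 581,000 kr
  581,000 kr × 11% = 63,910 kr

Regular income tax:
  435,000 kr × 10% = 43,500 kr
  78,000 kr × 23% = 17,940 kr
  181,000 kr × 33% = 59,730 kr
  → 121,170 kr
  Less rehabilitation credit 94,000 kr → 27,170 kr

63,910 kr > 27,170 kr, so the book-profits minimum tax is the binding amount.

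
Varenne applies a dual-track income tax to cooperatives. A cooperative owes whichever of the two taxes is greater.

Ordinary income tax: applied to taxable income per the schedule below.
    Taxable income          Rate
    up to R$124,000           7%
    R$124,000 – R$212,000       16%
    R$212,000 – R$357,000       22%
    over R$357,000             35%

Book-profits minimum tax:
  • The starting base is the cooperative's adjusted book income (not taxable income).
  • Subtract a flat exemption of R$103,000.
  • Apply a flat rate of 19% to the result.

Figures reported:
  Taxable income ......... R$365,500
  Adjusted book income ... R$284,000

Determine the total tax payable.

R$57,635

Book-profits minimum tax:
  Base (adjusted book income): R$284,000
  Less exemption R$103,000 → base R$181,000
  R$181,000 × 19% = R$34,390

Ordinary income tax:
  R$124,000 × 7% = R$8,680
  R$88,000 × 16% = R$14,080
  R$145,000 × 22% = R$31,900
  R$8,500 × 35% = R$2,975
  → R$57,635

R$57,635 > R$34,390, so the ordinary income tax governs.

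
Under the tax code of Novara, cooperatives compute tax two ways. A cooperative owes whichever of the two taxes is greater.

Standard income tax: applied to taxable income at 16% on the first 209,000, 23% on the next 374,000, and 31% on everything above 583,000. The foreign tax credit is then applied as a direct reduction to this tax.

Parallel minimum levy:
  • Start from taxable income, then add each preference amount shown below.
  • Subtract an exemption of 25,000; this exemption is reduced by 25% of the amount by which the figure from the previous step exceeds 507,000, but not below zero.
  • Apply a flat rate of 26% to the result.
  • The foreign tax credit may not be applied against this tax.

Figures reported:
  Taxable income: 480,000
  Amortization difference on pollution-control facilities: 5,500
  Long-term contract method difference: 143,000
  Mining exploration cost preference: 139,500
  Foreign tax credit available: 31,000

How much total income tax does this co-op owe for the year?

Parallel minimum levy:
  Adjusted income: 480,000 + 5,500 + 143,000 + 139,500 = 768,000
  Exemption: 25% × (768,000 − 507,000) = 65,250 ≥ 25,000, so the exemption is fully phased out
  Base: 768,000 − 0 = 768,000
  768,000 × 26% = 199,680

Standard income tax:
  209,000 × 16% = 33,440
  271,000 × 23% = 62,330
  → 95,770
  Less foreign tax credit 31,000 → 64,770

199,680 > 64,770, so the parallel minimum levy is the binding amount.

199,680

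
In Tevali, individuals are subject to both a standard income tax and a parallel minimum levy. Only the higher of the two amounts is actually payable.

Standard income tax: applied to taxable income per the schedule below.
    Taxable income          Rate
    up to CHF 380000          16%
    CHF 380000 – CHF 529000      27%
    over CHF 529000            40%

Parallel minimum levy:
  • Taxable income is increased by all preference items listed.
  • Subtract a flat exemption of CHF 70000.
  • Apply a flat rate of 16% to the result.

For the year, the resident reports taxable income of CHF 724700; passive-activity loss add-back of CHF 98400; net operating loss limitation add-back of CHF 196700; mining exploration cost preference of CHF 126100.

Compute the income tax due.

Standard income tax:
  CHF 380000 × 16% = CHF 60800
  CHF 149000 × 27% = CHF 40230
  CHF 195700 × 40% = CHF 78280
  → CHF 179310

Parallel minimum levy:
  Adjusted income: CHF 724700 + CHF 98400 + CHF 196700 + CHF 126100 = CHF 1145900
  Less exemption CHF 70000 → base CHF 1075900
  CHF 1075900 × 16% = CHF 172144

CHF 179310 > CHF 172144, so the standard income tax governs.

CHF 179310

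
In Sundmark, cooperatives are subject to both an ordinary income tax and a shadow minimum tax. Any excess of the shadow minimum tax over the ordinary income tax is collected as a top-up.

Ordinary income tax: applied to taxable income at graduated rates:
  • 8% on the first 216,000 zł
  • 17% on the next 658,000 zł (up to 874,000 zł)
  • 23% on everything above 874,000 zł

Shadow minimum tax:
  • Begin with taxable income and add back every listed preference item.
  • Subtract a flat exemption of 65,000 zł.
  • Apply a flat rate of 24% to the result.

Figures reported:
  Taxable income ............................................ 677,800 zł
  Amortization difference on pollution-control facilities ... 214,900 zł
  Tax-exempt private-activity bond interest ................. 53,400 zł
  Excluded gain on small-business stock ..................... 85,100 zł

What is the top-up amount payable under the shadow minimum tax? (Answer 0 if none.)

Shadow minimum tax:
  Adjusted income: 677,800 zł + 214,900 zł + 53,400 zł + 85,100 zł = 1,031,200 zł
  Less exemption 65,000 zł → base 966,200 zł
  966,200 zł × 24% = 231,888 zł

Ordinary income tax:
  216,000 zł × 8% = 17,280 zł
  461,800 zł × 17% = 78,506 zł
  → 95,786 zł

Excess of shadow minimum tax over ordinary income tax: 231,888 zł − 95,786 zł = 136,102 zł.

136,102 zł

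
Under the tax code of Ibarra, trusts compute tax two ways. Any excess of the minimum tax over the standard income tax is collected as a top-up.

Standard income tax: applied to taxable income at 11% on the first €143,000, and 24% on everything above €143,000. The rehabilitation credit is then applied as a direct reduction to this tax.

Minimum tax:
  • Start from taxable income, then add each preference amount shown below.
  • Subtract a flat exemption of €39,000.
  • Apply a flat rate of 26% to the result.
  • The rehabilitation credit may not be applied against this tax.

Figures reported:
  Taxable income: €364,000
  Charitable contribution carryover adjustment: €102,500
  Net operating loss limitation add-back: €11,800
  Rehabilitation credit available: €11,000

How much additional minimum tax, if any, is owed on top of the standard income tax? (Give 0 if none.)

Standard income tax:
  €143,000 × 11% = €15,730
  €221,000 × 24% = €53,040
  → €68,770
  Less rehabilitation credit €11,000 → €57,770

Minimum tax:
  Adjusted income: €364,000 + €102,500 + €11,800 = €478,300
  Less exemption €39,000 → base €439,300
  €439,300 × 26% = €114,218

Excess of minimum tax over standard income tax: €114,218 − €57,770 = €56,448.

€56,448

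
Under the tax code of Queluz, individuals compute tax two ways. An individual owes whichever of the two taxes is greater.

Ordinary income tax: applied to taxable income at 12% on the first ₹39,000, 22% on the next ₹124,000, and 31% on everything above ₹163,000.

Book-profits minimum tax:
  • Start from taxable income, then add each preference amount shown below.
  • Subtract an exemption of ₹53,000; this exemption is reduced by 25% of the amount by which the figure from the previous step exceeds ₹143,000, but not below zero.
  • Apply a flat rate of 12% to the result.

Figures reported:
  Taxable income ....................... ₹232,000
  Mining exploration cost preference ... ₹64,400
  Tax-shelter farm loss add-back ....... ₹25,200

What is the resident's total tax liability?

Ordinary income tax:
  ₹39,000 × 12% = ₹4,680
  ₹124,000 × 22% = ₹27,280
  ₹69,000 × 31% = ₹21,390
  → ₹53,350

Book-profits minimum tax:
  Adjusted income: ₹232,000 + ₹64,400 + ₹25,200 = ₹321,600
  Exemption: ₹53,000 − 25% × (₹321,600 − ₹143,000) = ₹53,000 − ₹44,650 = ₹8,350
  Base: ₹321,600 − ₹8,350 = ₹313,250
  ₹313,250 × 12% = ₹37,590

₹53,350 > ₹37,590, so the ordinary income tax governs.

₹53,350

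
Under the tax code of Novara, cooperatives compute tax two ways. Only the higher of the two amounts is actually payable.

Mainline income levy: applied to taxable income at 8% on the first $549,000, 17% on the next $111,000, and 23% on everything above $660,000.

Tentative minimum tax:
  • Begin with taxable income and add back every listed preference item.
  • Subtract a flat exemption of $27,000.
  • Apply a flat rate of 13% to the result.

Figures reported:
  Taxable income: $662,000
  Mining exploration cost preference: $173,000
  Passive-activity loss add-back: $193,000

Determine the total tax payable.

Mainline income levy:
  $549,000 × 8% = $43,920
  $111,000 × 17% = $18,870
  $2,000 × 23% = $460
  → $63,250

Tentative minimum tax:
  Adjusted income: $662,000 + $173,000 + $193,000 = $1,028,000
  Less exemption $27,000 → base $1,001,000
  $1,001,000 × 13% = $130,130

$130,130 > $63,250, so the tentative minimum tax is the binding amount.

$130,130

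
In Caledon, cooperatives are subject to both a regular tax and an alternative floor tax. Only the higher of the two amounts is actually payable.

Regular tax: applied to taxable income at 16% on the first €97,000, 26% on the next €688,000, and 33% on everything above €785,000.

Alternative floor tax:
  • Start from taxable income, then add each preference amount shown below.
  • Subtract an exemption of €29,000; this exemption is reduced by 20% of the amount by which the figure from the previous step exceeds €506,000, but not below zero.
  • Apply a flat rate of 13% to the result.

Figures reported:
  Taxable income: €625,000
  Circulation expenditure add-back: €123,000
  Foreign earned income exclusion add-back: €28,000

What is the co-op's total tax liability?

€152,800

Regular tax:
  €97,000 × 16% = €15,520
  €528,000 × 26% = €137,280
  → €152,800

Alternative floor tax:
  Adjusted income: €625,000 + €123,000 + €28,000 = €776,000
  Exemption: 20% × (€776,000 − €506,000) = €54,000 ≥ €29,000, so the exemption is fully phased out
  Base: €776,000 − €0 = €776,000
  €776,000 × 13% = €100,880

€152,800 > €100,880, so the regular tax governs.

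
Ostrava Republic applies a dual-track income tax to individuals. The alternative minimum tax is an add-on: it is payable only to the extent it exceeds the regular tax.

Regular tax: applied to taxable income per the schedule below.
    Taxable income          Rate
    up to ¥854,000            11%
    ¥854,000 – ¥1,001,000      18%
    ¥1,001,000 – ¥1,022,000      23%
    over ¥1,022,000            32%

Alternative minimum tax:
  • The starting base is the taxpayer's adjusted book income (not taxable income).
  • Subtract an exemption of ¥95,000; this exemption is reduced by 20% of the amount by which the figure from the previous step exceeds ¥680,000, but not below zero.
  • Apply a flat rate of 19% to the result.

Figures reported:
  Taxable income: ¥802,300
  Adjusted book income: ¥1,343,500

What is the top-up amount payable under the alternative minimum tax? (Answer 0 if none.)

Regular tax:
  ¥802,300 × 11% = ¥88,253

Alternative minimum tax:
  Base (adjusted book income): ¥1,343,500
  Exemption: 20% × (¥1,343,500 − ¥680,000) = ¥132,700 ≥ ¥95,000, so the exemption is fully phased out
  Base: ¥1,343,500 − ¥0 = ¥1,343,500
  ¥1,343,500 × 19% = ¥255,265

Excess of alternative minimum tax over regular tax: ¥255,265 − ¥88,253 = ¥167,012.

¥167,012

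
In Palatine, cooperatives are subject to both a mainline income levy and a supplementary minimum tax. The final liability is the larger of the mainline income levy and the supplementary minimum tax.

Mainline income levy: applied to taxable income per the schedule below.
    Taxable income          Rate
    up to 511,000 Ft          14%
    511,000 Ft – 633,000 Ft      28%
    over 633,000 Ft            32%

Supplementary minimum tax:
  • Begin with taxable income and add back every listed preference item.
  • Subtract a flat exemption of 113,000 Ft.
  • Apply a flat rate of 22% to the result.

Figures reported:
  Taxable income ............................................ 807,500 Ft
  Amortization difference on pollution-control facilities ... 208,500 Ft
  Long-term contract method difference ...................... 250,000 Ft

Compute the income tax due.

Supplementary minimum tax:
  Adjusted income: 807,500 Ft + 208,500 Ft + 250,000 Ft = 1,266,000 Ft
  Less exemption 113,000 Ft → base 1,153,000 Ft
  1,153,000 Ft × 22% = 253,660 Ft

Mainline income levy:
  511,000 Ft × 14% = 71,540 Ft
  122,000 Ft × 28% = 34,160 Ft
  174,500 Ft × 32% = 55,840 Ft
  → 161,540 Ft

253,660 Ft > 161,540 Ft, so the supplementary minimum tax is the binding amount.

253,660 Ft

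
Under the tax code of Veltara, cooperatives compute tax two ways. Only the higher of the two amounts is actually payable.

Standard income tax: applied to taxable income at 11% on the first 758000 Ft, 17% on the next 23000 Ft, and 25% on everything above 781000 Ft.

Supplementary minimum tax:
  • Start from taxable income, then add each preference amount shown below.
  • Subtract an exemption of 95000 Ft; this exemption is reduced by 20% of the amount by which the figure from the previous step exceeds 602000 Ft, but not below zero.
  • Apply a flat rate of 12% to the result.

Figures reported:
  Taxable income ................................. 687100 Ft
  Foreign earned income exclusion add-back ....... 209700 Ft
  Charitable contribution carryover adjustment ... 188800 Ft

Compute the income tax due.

Standard income tax:
  687100 Ft × 11% = 75581 Ft

Supplementary minimum tax:
  Adjusted income: 687100 Ft + 209700 Ft + 188800 Ft = 1085600 Ft
  Exemption: 20% × (1085600 Ft − 602000 Ft) = 96720 Ft ≥ 95000 Ft, so the exemption is fully phased out
  Base: 1085600 Ft − 0 Ft = 1085600 Ft
  1085600 Ft × 12% = 130272 Ft

130272 Ft > 75581 Ft, so the supplementary minimum tax is the binding amount.

130272 Ft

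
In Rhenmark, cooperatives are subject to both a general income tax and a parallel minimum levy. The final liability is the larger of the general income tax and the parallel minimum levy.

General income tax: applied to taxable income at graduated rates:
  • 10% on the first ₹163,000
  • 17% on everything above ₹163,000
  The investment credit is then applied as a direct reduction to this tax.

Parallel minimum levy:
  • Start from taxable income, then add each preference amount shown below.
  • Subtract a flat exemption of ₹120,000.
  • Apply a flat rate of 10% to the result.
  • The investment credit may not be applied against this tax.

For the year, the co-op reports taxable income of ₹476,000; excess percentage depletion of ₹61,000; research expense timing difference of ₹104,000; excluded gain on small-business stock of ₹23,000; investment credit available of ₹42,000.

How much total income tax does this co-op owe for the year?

₹54,400

General income tax:
  ₹163,000 × 10% = ₹16,300
  ₹313,000 × 17% = ₹53,210
  → ₹69,510
  Less investment credit ₹42,000 → ₹27,510

Parallel minimum levy:
  Adjusted income: ₹476,000 + ₹61,000 + ₹104,000 + ₹23,000 = ₹664,000
  Less exemption ₹120,000 → base ₹544,000
  ₹544,000 × 10% = ₹54,400

₹54,400 > ₹27,510, so the parallel minimum levy is the binding amount.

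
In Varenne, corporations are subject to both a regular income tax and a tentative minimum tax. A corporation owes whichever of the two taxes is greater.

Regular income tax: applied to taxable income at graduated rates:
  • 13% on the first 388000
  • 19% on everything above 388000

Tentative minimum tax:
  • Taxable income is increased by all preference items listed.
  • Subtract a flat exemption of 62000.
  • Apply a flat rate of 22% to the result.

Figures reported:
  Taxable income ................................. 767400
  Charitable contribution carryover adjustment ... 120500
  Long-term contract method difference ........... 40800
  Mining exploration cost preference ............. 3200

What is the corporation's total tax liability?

191378

Tentative minimum tax:
  Adjusted income: 767400 + 120500 + 40800 + 3200 = 931900
  Less exemption 62000 → base 869900
  869900 × 22% = 191378

Regular income tax:
  388000 × 13% = 50440
  379400 × 19% = 72086
  → 122526

191378 > 122526, so the tentative minimum tax is the binding amount.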